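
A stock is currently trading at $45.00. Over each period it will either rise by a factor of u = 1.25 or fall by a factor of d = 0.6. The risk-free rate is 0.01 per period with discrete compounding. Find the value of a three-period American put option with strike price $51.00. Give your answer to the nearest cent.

$13.97

Risk-neutral probability p = (1 + 0.01 − 0.6)/(1.25 − 0.6) = 0.4100/0.6500 = 0.6308
Terminal stock prices: S_uuu = 87.89, S_uud = 42.19, S_udd = 20.25, S_ddd = 9.72
Terminal payoffs (K − S): max(-36.89, 0) = 0, max(8.812, 0) = 8.812, max(30.75, 0) = 30.75, max(41.28, 0) = 41.28
Node uu (S = 70.31): continuation = 1/1.01·[0.6308·0.0000 + 0.3692·8.8125] = 3.2216; exercise value = 0.0000 ≤ continuation, so V_uu = 3.2216
Node ud (S = 33.75): continuation = 1/1.01·[0.6308·8.8125 + 0.3692·30.7500] = 16.7450; exercise value = 17.2500 > continuation, so V_ud = 17.2500 (exercise)
Node dd (S = 16.2): continuation = 1/1.01·[0.6308·30.7500 + 0.3692·41.2800] = 34.2950; exercise value = 34.8000 > continuation, so V_dd = 34.8000 (exercise)
Node u (S = 56.25): continuation = 1/1.01·[0.6308·3.2216 + 0.3692·17.2500] = 8.3182; exercise value = 0.0000 ≤ continuation, so V_u = 8.3182
Node d (S = 27): continuation = 1/1.01·[0.6308·17.2500 + 0.3692·34.8000] = 23.4950; exercise value = 24.0000 > continuation, so V_d = 24.0000 (exercise)
Node 0 (S = 45): continuation = 1/1.01·[0.6308·8.3182 + 0.3692·24.0000] = 13.9687; exercise value = 6.0000 ≤ continuation, so V_0 = 13.9687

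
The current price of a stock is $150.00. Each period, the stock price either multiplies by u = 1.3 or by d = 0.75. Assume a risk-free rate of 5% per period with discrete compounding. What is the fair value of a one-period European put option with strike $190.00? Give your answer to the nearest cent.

$33.55

Risk-neutral probability p = (1 + 0.05 − 0.75)/(1.3 − 0.75) = 0.3000/0.5500 = 0.5455
Terminal stock prices: S_u = 195, S_d = 112.5
Terminal payoffs (K − S): max(-5, 0) = 0, max(77.5, 0) = 77.5
Node 0 (S = 150): V_0 = 1/1.05·[0.5455·0.0000 + 0.4545·77.5000] = 33.5498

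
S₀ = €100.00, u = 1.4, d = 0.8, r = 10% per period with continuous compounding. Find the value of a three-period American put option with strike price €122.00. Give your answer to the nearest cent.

€22.00

Risk-neutral probability p = (e^0.1 − 0.8)/(1.4 − 0.8) = 0.3052/0.6000 = 0.5086
Terminal stock prices: S_uuu = 274.4, S_uud = 156.8, S_udd = 89.6, S_ddd = 51.2
Terminal payoffs (K − S): max(-152.4, 0) = 0, max(-34.8, 0) = 0, max(32.4, 0) = 32.4, max(70.8, 0) = 70.8
Node uu (S = 196): continuation = e^(−0.1)·[0.5086·0.0000 + 0.4914·0.0000] = 0.0000; exercise value = 0.0000 ≤ continuation, so V_uu = 0.0000
Node ud (S = 112): continuation = e^(−0.1)·[0.5086·0.0000 + 0.4914·32.4000] = 14.4057; exercise value = 10.0000 ≤ continuation, so V_ud = 14.4057
Node dd (S = 64): continuation = e^(−0.1)·[0.5086·32.4000 + 0.4914·70.8000] = 46.3902; exercise value = 58.0000 > continuation, so V_dd = 58.0000 (exercise)
Node u (S = 140): continuation = e^(−0.1)·[0.5086·0.0000 + 0.4914·14.4057] = 6.4051; exercise value = 0.0000 ≤ continuation, so V_u = 6.4051
Node d (S = 80): continuation = e^(−0.1)·[0.5086·14.4057 + 0.4914·58.0000] = 32.4177; exercise value = 42.0000 > continuation, so V_d = 42.0000 (exercise)
Node 0 (S = 100): continuation = e^(−0.1)·[0.5086·6.4051 + 0.4914·42.0000] = 21.6218; exercise value = 22.0000 > continuation, so V_0 = 22.0000 (exercise)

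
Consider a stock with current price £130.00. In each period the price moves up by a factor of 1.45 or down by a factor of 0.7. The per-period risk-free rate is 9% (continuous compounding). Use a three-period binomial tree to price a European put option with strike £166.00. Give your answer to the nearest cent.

Risk-neutral probability p = (e^0.09 − 0.7)/(1.45 − 0.7) = 0.3942/0.7500 = 0.5256
Terminal stock prices: S_uuu = 396.3, S_uud = 191.3, S_udd = 92.36, S_ddd = 44.59
Terminal payoffs (K − S): max(-230.3, 0) = 0, max(-25.33, 0) = 0, max(73.64, 0) = 73.64, max(121.4, 0) = 121.4
Node uu (S = 273.3): V_uu = e^(−0.09)·[0.5256·0.0000 + 0.4744·0.0000] = 0.0000
Node ud (S = 131.9): V_ud = e^(−0.09)·[0.5256·0.0000 + 0.4744·73.6350] = 31.9282
Node dd (S = 63.7): V_dd = e^(−0.09)·[0.5256·73.6350 + 0.4744·121.4100] = 88.0126
Node u (S = 188.5): V_u = e^(−0.09)·[0.5256·0.0000 + 0.4744·31.9282] = 13.8441
Node d (S = 91): V_d = e^(−0.09)·[0.5256·31.9282 + 0.4744·88.0126] = 53.4984
Node 0 (S = 130): V_0 = e^(−0.09)·[0.5256·13.8441 + 0.4744·53.4984] = 29.8466

£29.85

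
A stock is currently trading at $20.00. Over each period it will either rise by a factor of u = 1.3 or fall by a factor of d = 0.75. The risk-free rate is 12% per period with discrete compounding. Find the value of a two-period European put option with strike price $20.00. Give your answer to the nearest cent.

$0.92

Risk-neutral probability p = (1 + 0.12 − 0.75)/(1.3 − 0.75) = 0.3700/0.5500 = 0.6727
Terminal stock prices: S_uu = 33.8, S_ud = 19.5, S_dd = 11.25
Terminal payoffs (K − S): max(-13.8, 0) = 0, max(0.5, 0) = 0.5, max(8.75, 0) = 8.75
Node u (S = 26): V_u = 1/1.12·[0.6727·0.0000 + 0.3273·0.5000] = 0.1461
Node d (S = 15): V_d = 1/1.12·[0.6727·0.5000 + 0.3273·8.7500] = 2.8571
Node 0 (S = 20): V_0 = 1/1.12·[0.6727·0.1461 + 0.3273·2.8571] = 0.9226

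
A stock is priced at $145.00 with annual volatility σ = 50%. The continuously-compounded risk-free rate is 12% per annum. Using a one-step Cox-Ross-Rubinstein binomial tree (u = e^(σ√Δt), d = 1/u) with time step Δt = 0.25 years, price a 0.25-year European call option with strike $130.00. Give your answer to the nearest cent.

$27.16

CRR parameters: u = e^(σ√Δt) = e^(0.5·√0.25) = 1.2840, d = 1/u = 0.7788
Per-period rate: rΔt = 0.12·0.25 = 0.03, so R = e^0.03 = 1.0305
Risk-neutral probability p = (e^0.03 − 0.7788)/(1.2840 − 0.7788) = 0.2517/0.5052 = 0.4981
Terminal stock prices: S_u = 186.2, S_d = 112.9
Terminal payoffs (S − K): max(56.18, 0) = 56.18, max(-17.07, 0) = 0
Node 0 (S = 145): V_0 = e^(−0.03)·[0.4981·56.1837 + 0.5019·0.0000] = 27.1582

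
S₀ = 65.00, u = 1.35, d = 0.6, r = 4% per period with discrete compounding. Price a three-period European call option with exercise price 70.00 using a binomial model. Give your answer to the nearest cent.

16.55

Risk-neutral probability p = (1 + 0.04 − 0.6)/(1.35 − 0.6) = 0.4400/0.7500 = 0.5867
Terminal stock prices: S_uuu = 159.9, S_uud = 71.08, S_udd = 31.59, S_ddd = 14.04
Terminal payoffs (S − K): max(89.92, 0) = 89.92, max(1.078, 0) = 1.078, max(-38.41, 0) = 0, max(-55.96, 0) = 0
Node uu (S = 118.5): V_uu = 1/1.04·[0.5867·89.9244 + 0.4133·1.0775] = 51.1548
Node ud (S = 52.65): V_ud = 1/1.04·[0.5867·1.0775 + 0.4133·0.0000] = 0.6078
Node dd (S = 23.4): V_dd = 1/1.04·[0.5867·0.0000 + 0.4133·0.0000] = 0.0000
Node u (S = 87.75): V_u = 1/1.04·[0.5867·51.1548 + 0.4133·0.6078] = 29.0981
Node d (S = 39): V_d = 1/1.04·[0.5867·0.6078 + 0.4133·0.0000] = 0.3429
Node 0 (S = 65): V_0 = 1/1.04·[0.5867·29.0981 + 0.4133·0.3429] = 16.5506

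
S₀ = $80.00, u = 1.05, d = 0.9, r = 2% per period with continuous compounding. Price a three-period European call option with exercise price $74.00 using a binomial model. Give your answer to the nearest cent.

Risk-neutral probability p = (e^0.02 − 0.9)/(1.05 − 0.9) = 0.1202/0.1500 = 0.8013
Terminal stock prices: S_uuu = 92.61, S_uud = 79.38, S_udd = 68.04, S_ddd = 58.32
Terminal payoffs (S − K): max(18.61, 0) = 18.61, max(5.38, 0) = 5.38, max(-5.96, 0) = 0, max(-15.68, 0) = 0
Node uu (S = 88.2): V_uu = e^(−0.02)·[0.8013·18.6100 + 0.1987·5.3800] = 15.6653
Node ud (S = 75.6): V_ud = e^(−0.02)·[0.8013·5.3800 + 0.1987·0.0000] = 4.2259
Node dd (S = 64.8): V_dd = e^(−0.02)·[0.8013·0.0000 + 0.1987·0.0000] = 0.0000
Node u (S = 84): V_u = e^(−0.02)·[0.8013·15.6653 + 0.1987·4.2259] = 13.1276
Node d (S = 72): V_d = e^(−0.02)·[0.8013·4.2259 + 0.1987·0.0000] = 3.3193
Node 0 (S = 80): V_0 = e^(−0.02)·[0.8013·13.1276 + 0.1987·3.3193] = 10.9577

$10.96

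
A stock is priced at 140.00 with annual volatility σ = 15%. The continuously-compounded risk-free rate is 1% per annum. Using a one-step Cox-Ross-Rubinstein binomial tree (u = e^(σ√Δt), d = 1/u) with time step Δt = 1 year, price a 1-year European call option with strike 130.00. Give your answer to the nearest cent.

16.03

CRR parameters: u = e^(σ√Δt) = e^(0.15·√1) = 1.1618, d = 1/u = 0.8607
Per-period rate: rΔt = 0.01·1 = 0.01, so R = e^0.01 = 1.0101
Risk-neutral probability p = (e^0.01 − 0.8607)/(1.1618 − 0.8607) = 0.1493/0.3011 = 0.4959
Terminal stock prices: S_u = 162.7, S_d = 120.5
Terminal payoffs (S − K): max(32.66, 0) = 32.66, max(-9.501, 0) = 0
Node 0 (S = 140): V_0 = e^(−0.01)·[0.4959·32.6568 + 0.5041·0.0000] = 16.0348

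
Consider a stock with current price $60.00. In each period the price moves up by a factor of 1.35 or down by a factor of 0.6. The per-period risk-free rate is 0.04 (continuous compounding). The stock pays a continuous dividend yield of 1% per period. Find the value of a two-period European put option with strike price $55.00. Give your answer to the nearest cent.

Per-period risk-free factor R = e^0.04 = 1.0408; dividend-adjusted growth = e^(0.04−0.01) = 1.0305.
Risk-neutral probability p = (1.0305 − 0.6)/(1.35 − 0.6) = 0.4305/0.7500 = 0.5739
Terminal stock prices: S_uu = 109.4, S_ud = 48.6, S_dd = 21.6
Terminal payoffs (K − S): max(-54.35, 0) = 0, max(6.4, 0) = 6.4, max(33.4, 0) = 33.4
Node u (S = 81): V_u = e^(−0.04)·[0.5739·0.0000 + 0.4261·6.4000] = 2.6199
Node d (S = 36): V_d = e^(−0.04)·[0.5739·6.4000 + 0.4261·33.4000] = 17.2016
Node 0 (S = 60): V_0 = e^(−0.04)·[0.5739·2.6199 + 0.4261·17.2016] = 8.4863

$8.49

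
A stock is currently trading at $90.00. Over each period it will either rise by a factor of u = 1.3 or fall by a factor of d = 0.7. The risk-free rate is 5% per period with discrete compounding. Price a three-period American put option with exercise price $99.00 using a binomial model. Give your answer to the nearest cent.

Risk-neutral probability p = (1 + 0.05 − 0.7)/(1.3 − 0.7) = 0.3500/0.6000 = 0.5833
Terminal stock prices: S_uuu = 197.7, S_uud = 106.5, S_udd = 57.33, S_ddd = 30.87
Terminal payoffs (K − S): max(-98.73, 0) = 0, max(-7.47, 0) = 0, max(41.67, 0) = 41.67, max(68.13, 0) = 68.13
Node uu (S = 152.1): continuation = 1/1.05·[0.5833·0.0000 + 0.4167·0.0000] = 0.0000; exercise value = 0.0000 ≤ continuation, so V_uu = 0.0000
Node ud (S = 81.9): continuation = 1/1.05·[0.5833·0.0000 + 0.4167·41.6700] = 16.5357; exercise value = 17.1000 > continuation, so V_ud = 17.1000 (exercise)
Node dd (S = 44.1): continuation = 1/1.05·[0.5833·41.6700 + 0.4167·68.1300] = 50.1857; exercise value = 54.9000 > continuation, so V_dd = 54.9000 (exercise)
Node u (S = 117): continuation = 1/1.05·[0.5833·0.0000 + 0.4167·17.1000] = 6.7857; exercise value = 0.0000 ≤ continuation, so V_u = 6.7857
Node d (S = 63): continuation = 1/1.05·[0.5833·17.1000 + 0.4167·54.9000] = 31.2857; exercise value = 36.0000 > continuation, so V_d = 36.0000 (exercise)
Node 0 (S = 90): continuation = 1/1.05·[0.5833·6.7857 + 0.4167·36.0000] = 18.0556; exercise value = 9.0000 ≤ continuation, so V_0 = 18.0556

$18.06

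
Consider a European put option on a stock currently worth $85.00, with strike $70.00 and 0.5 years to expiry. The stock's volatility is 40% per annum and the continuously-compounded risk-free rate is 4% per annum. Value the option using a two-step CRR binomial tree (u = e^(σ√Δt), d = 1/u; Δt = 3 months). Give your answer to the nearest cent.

$3.52

CRR parameters: u = e^(σ√Δt) = e^(0.4·√0.25) = 1.2214, d = 1/u = 0.8187
Per-period rate: rΔt = 0.04·0.25 = 0.01, so R = e^0.01 = 1.0101
Risk-neutral probability p = (e^0.01 − 0.8187)/(1.2214 − 0.8187) = 0.1913/0.4027 = 0.4751
Terminal stock prices: S_uu = 126.8, S_ud = 85, S_dd = 56.98
Terminal payoffs (K − S): max(-56.81, 0) = 0, max(-15, 0) = 0, max(13.02, 0) = 13.02
Node u (S = 103.8): V_u = e^(−0.01)·[0.4751·0.0000 + 0.5249·0.0000] = 0.0000
Node d (S = 69.59): V_d = e^(−0.01)·[0.4751·0.0000 + 0.5249·13.0228] = 6.7673
Node 0 (S = 85): V_0 = e^(−0.01)·[0.4751·0.0000 + 0.5249·6.7673] = 3.5167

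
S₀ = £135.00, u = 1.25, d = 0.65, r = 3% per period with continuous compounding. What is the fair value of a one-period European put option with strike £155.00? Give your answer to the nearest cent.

Risk-neutral probability p = (e^0.03 − 0.65)/(1.25 − 0.65) = 0.3805/0.6000 = 0.6341
Terminal stock prices: S_u = 168.8, S_d = 87.75
Terminal payoffs (K − S): max(-13.75, 0) = 0, max(67.25, 0) = 67.25
Node 0 (S = 135): V_0 = e^(−0.03)·[0.6341·0.0000 + 0.3659·67.2500] = 23.8801

£23.88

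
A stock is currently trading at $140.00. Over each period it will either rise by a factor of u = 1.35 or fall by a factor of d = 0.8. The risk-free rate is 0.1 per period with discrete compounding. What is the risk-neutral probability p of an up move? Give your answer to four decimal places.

p = 0.5455

Risk-neutral probability p = (1 + 0.1 − 0.8)/(1.35 − 0.8) = 0.3000/0.5500 = 0.5455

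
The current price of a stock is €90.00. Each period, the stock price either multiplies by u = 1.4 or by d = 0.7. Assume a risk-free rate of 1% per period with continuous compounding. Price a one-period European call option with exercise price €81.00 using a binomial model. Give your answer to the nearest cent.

Risk-neutral probability p = (e^0.01 − 0.7)/(1.4 − 0.7) = 0.3101/0.7000 = 0.4429
Terminal stock prices: S_u = 126, S_d = 63
Terminal payoffs (S − K): max(45, 0) = 45, max(-18, 0) = 0
Node 0 (S = 90): V_0 = e^(−0.01)·[0.4429·45.0000 + 0.5571·0.0000] = 19.7335

€19.73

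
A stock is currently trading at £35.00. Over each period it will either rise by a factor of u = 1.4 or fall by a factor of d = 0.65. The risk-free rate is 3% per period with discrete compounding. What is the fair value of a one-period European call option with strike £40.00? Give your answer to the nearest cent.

Risk-neutral probability p = (1 + 0.03 − 0.65)/(1.4 − 0.65) = 0.3800/0.7500 = 0.5067
Terminal stock prices: S_u = 49, S_d = 22.75
Terminal payoffs (S − K): max(9, 0) = 9, max(-17.25, 0) = 0
Node 0 (S = 35): V_0 = 1/1.03·[0.5067·9.0000 + 0.4933·0.0000] = 4.4272

£4.43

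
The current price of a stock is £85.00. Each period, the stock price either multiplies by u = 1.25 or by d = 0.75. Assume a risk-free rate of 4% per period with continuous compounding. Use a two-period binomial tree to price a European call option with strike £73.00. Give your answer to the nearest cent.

£21.68

Risk-neutral probability p = (e^0.04 − 0.75)/(1.25 − 0.75) = 0.2908/0.5000 = 0.5816
Terminal stock prices: S_uu = 132.8, S_ud = 79.69, S_dd = 47.81
Terminal payoffs (S − K): max(59.81, 0) = 59.81, max(6.688, 0) = 6.688, max(-25.19, 0) = 0
Node u (S = 106.2): V_u = e^(−0.04)·[0.5816·59.8125 + 0.4184·6.6875] = 36.1124
Node d (S = 63.75): V_d = e^(−0.04)·[0.5816·6.6875 + 0.4184·0.0000] = 3.7371
Node 0 (S = 85): V_0 = e^(−0.04)·[0.5816·36.1124 + 0.4184·3.7371] = 21.6824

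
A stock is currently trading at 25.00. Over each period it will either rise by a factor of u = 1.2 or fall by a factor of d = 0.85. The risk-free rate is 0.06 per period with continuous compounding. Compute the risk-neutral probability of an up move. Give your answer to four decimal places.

p = 0.6052

Risk-neutral probability p = (e^0.06 − 0.85)/(1.2 − 0.85) = 0.2118/0.3500 = 0.6052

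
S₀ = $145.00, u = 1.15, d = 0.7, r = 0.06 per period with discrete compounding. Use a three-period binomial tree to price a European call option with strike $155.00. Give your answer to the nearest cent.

$28.17

Risk-neutral probability p = (1 + 0.06 − 0.7)/(1.15 − 0.7) = 0.3600/0.4500 = 0.8000
Terminal stock prices: S_uuu = 220.5, S_uud = 134.2, S_udd = 81.71, S_ddd = 49.73
Terminal payoffs (S − K): max(65.53, 0) = 65.53, max(-20.77, 0) = 0, max(-73.29, 0) = 0, max(-105.3, 0) = 0
Node uu (S = 191.8): V_uu = 1/1.06·[0.8000·65.5269 + 0.2000·0.0000] = 49.4542
Node ud (S = 116.7): V_ud = 1/1.06·[0.8000·0.0000 + 0.2000·0.0000] = 0.0000
Node dd (S = 71.05): V_dd = 1/1.06·[0.8000·0.0000 + 0.2000·0.0000] = 0.0000
Node u (S = 166.8): V_u = 1/1.06·[0.8000·49.4542 + 0.2000·0.0000] = 37.3240
Node d (S = 101.5): V_d = 1/1.06·[0.8000·0.0000 + 0.2000·0.0000] = 0.0000
Node 0 (S = 145): V_0 = 1/1.06·[0.8000·37.3240 + 0.2000·0.0000] = 28.1690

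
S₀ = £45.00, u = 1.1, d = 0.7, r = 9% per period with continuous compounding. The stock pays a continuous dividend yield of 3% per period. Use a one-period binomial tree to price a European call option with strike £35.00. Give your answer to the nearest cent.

Per-period risk-free factor R = e^0.09 = 1.0942; dividend-adjusted growth = e^(0.09−0.03) = 1.0618.
Risk-neutral probability p = (1.0618 − 0.7)/(1.1 − 0.7) = 0.3618/0.4000 = 0.9046
Terminal stock prices: S_u = 49.5, S_d = 31.5
Terminal payoffs (S − K): max(14.5, 0) = 14.5, max(-3.5, 0) = 0
Node 0 (S = 45): V_0 = e^(−0.09)·[0.9046·14.5000 + 0.0954·0.0000] = 11.9876

£11.99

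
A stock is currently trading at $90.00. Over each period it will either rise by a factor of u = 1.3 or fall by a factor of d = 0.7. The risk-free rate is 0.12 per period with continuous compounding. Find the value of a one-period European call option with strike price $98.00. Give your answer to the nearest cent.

$12.01

Risk-neutral probability p = (e^0.12 − 0.7)/(1.3 − 0.7) = 0.4275/0.6000 = 0.7125
Terminal stock prices: S_u = 117, S_d = 63
Terminal payoffs (S − K): max(19, 0) = 19, max(-35, 0) = 0
Node 0 (S = 90): V_0 = e^(−0.12)·[0.7125·19.0000 + 0.2875·0.0000] = 12.0066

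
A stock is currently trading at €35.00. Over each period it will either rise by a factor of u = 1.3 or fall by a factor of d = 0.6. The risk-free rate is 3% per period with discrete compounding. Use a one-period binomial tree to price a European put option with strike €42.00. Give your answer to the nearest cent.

€7.86

Risk-neutral probability p = (1 + 0.03 − 0.6)/(1.3 − 0.6) = 0.4300/0.7000 = 0.6143
Terminal stock prices: S_u = 45.5, S_d = 21
Terminal payoffs (K − S): max(-3.5, 0) = 0, max(21, 0) = 21
Node 0 (S = 35): V_0 = 1/1.03·[0.6143·0.0000 + 0.3857·21.0000] = 7.8641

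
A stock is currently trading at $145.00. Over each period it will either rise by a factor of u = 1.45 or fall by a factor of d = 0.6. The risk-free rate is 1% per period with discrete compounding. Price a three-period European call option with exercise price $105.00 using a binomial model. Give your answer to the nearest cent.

Risk-neutral probability p = (1 + 0.01 − 0.6)/(1.45 − 0.6) = 0.4100/0.8500 = 0.4824
Terminal stock prices: S_uuu = 442.1, S_uud = 182.9, S_udd = 75.69, S_ddd = 31.32
Terminal payoffs (S − K): max(337.1, 0) = 337.1, max(77.92, 0) = 77.92, max(-29.31, 0) = 0, max(-73.68, 0) = 0
Node uu (S = 304.9): V_uu = 1/1.01·[0.4824·337.0506 + 0.5176·77.9175] = 200.9021
Node ud (S = 126.1): V_ud = 1/1.01·[0.4824·77.9175 + 0.5176·0.0000] = 37.2116
Node dd (S = 52.2): V_dd = 1/1.01·[0.4824·0.0000 + 0.5176·0.0000] = 0.0000
Node u (S = 210.2): V_u = 1/1.01·[0.4824·200.9021 + 0.5176·37.2116] = 115.0180
Node d (S = 87): V_d = 1/1.01·[0.4824·37.2116 + 0.5176·0.0000] = 17.7714
Node 0 (S = 145): V_0 = 1/1.01·[0.4824·115.0180 + 0.5176·17.7714] = 64.0382

$64.04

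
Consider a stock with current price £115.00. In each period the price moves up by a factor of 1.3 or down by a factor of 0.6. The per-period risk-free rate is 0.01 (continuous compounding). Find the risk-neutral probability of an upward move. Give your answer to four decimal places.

Risk-neutral probability p = (e^0.01 − 0.6)/(1.3 − 0.6) = 0.4101/0.7000 = 0.5858

p = 0.5858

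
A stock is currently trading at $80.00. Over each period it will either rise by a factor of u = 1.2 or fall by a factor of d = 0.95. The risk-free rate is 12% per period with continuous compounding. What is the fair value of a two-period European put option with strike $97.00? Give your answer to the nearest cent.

$3.52

Risk-neutral probability p = (e^0.12 − 0.95)/(1.2 − 0.95) = 0.1775/0.2500 = 0.7100
Terminal stock prices: S_uu = 115.2, S_ud = 91.2, S_dd = 72.2
Terminal payoffs (K − S): max(-18.2, 0) = 0, max(5.8, 0) = 5.8, max(24.8, 0) = 24.8
Node u (S = 96): V_u = e^(−0.12)·[0.7100·0.0000 + 0.2900·5.8000] = 1.4919
Node d (S = 76): V_d = e^(−0.12)·[0.7100·5.8000 + 0.2900·24.8000] = 10.0313
Node 0 (S = 80): V_0 = e^(−0.12)·[0.7100·1.4919 + 0.2900·10.0313] = 3.5197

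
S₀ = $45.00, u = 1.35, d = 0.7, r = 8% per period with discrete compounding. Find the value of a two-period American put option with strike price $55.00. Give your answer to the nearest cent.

Risk-neutral probability p = (1 + 0.08 − 0.7)/(1.35 − 0.7) = 0.3800/0.6500 = 0.5846
Terminal stock prices: S_uu = 82.01, S_ud = 42.53, S_dd = 22.05
Terminal payoffs (K − S): max(-27.01, 0) = 0, max(12.47, 0) = 12.47, max(32.95, 0) = 32.95
Node u (S = 60.75): continuation = 1/1.08·[0.5846·0.0000 + 0.4154·12.4750] = 4.7981; exercise value = 0.0000 ≤ continuation, so V_u = 4.7981
Node d (S = 31.5): continuation = 1/1.08·[0.5846·12.4750 + 0.4154·32.9500] = 19.4259; exercise value = 23.5000 > continuation, so V_d = 23.5000 (exercise)
Node 0 (S = 45): continuation = 1/1.08·[0.5846·4.7981 + 0.4154·23.5000] = 11.6357; exercise value = 10.0000 ≤ continuation, so V_0 = 11.6357

$11.64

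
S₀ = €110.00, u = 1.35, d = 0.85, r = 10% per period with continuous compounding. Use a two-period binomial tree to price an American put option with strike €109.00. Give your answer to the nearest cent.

Risk-neutral probability p = (e^0.1 − 0.85)/(1.35 − 0.85) = 0.2552/0.5000 = 0.5103
Terminal stock prices: S_uu = 200.5, S_ud = 126.2, S_dd = 79.47
Terminal payoffs (K − S): max(-91.48, 0) = 0, max(-17.22, 0) = 0, max(29.53, 0) = 29.53
Node u (S = 148.5): continuation = e^(−0.1)·[0.5103·0.0000 + 0.4897·0.0000] = 0.0000; exercise value = 0.0000 ≤ continuation, so V_u = 0.0000
Node d (S = 93.5): continuation = e^(−0.1)·[0.5103·0.0000 + 0.4897·29.5250] = 13.0814; exercise value = 15.5000 > continuation, so V_d = 15.5000 (exercise)
Node 0 (S = 110): continuation = e^(−0.1)·[0.5103·0.0000 + 0.4897·15.5000] = 6.8674; exercise value = 0.0000 ≤ continuation, so V_0 = 6.8674

€6.87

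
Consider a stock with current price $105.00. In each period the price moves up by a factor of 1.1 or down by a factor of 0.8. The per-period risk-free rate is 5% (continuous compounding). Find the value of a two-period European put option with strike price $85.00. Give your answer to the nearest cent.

Risk-neutral probability p = (e^0.05 − 0.8)/(1.1 − 0.8) = 0.2513/0.3000 = 0.8376
Terminal stock prices: S_uu = 127.1, S_ud = 92.4, S_dd = 67.2
Terminal payoffs (K − S): max(-42.05, 0) = 0, max(-7.4, 0) = 0, max(17.8, 0) = 17.8
Node u (S = 115.5): V_u = e^(−0.05)·[0.8376·0.0000 + 0.1624·0.0000] = 0.0000
Node d (S = 84): V_d = e^(−0.05)·[0.8376·0.0000 + 0.1624·17.8000] = 2.7502
Node 0 (S = 105): V_0 = e^(−0.05)·[0.8376·0.0000 + 0.1624·2.7502] = 0.4249

$0.42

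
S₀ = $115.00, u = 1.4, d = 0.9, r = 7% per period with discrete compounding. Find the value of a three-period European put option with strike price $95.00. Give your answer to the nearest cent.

Risk-neutral probability p = (1 + 0.07 − 0.9)/(1.4 − 0.9) = 0.1700/0.5000 = 0.3400
Terminal stock prices: S_uuu = 315.6, S_uud = 202.9, S_udd = 130.4, S_ddd = 83.84
Terminal payoffs (K − S): max(-220.6, 0) = 0, max(-107.9, 0) = 0, max(-35.41, 0) = 0, max(11.16, 0) = 11.16
Node uu (S = 225.4): V_uu = 1/1.07·[0.3400·0.0000 + 0.6600·0.0000] = 0.0000
Node ud (S = 144.9): V_ud = 1/1.07·[0.3400·0.0000 + 0.6600·0.0000] = 0.0000
Node dd (S = 93.15): V_dd = 1/1.07·[0.3400·0.0000 + 0.6600·11.1650] = 6.8868
Node u (S = 161): V_u = 1/1.07·[0.3400·0.0000 + 0.6600·0.0000] = 0.0000
Node d (S = 103.5): V_d = 1/1.07·[0.3400·0.0000 + 0.6600·6.8868] = 4.2479
Node 0 (S = 115): V_0 = 1/1.07·[0.3400·0.0000 + 0.6600·4.2479] = 2.6202

$2.62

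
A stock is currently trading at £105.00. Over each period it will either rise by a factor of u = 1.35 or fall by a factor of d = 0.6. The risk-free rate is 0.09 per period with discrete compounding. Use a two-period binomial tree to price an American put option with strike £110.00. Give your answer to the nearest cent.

£19.70

Risk-neutral probability p = (1 + 0.09 − 0.6)/(1.35 − 0.6) = 0.4900/0.7500 = 0.6533
Terminal stock prices: S_uu = 191.4, S_ud = 85.05, S_dd = 37.8
Terminal payoffs (K − S): max(-81.36, 0) = 0, max(24.95, 0) = 24.95, max(72.2, 0) = 72.2
Node u (S = 141.8): continuation = 1/1.09·[0.6533·0.0000 + 0.3467·24.9500] = 7.9352; exercise value = 0.0000 ≤ continuation, so V_u = 7.9352
Node d (S = 63): continuation = 1/1.09·[0.6533·24.9500 + 0.3467·72.2000] = 37.9174; exercise value = 47.0000 > continuation, so V_d = 47.0000 (exercise)
Node 0 (S = 105): continuation = 1/1.09·[0.6533·7.9352 + 0.3467·47.0000] = 19.7043; exercise value = 5.0000 ≤ continuation, so V_0 = 19.7043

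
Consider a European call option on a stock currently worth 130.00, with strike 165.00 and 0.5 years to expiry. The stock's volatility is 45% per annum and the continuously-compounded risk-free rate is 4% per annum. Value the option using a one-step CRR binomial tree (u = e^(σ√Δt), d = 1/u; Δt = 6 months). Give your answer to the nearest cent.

CRR parameters: u = e^(σ√Δt) = e^(0.45·√0.5) = 1.3746, d = 1/u = 0.7275
Per-period rate: rΔt = 0.04·0.5 = 0.02, so R = e^0.02 = 1.0202
Risk-neutral probability p = (e^0.02 − 0.7275)/(1.3746 − 0.7275) = 0.2927/0.6472 = 0.4523
Terminal stock prices: S_u = 178.7, S_d = 94.57
Terminal payoffs (S − K): max(13.7, 0) = 13.7, max(-70.43, 0) = 0
Node 0 (S = 130): V_0 = e^(−0.02)·[0.4523·13.7043 + 0.5477·0.0000] = 6.0761

6.08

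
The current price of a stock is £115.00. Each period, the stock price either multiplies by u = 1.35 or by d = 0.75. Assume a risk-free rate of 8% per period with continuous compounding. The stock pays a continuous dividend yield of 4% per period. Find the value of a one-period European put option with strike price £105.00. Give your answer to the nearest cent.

Per-period risk-free factor R = e^0.08 = 1.0833; dividend-adjusted growth = e^(0.08−0.04) = 1.0408.
Risk-neutral probability p = (1.0408 − 0.75)/(1.35 − 0.75) = 0.2908/0.6000 = 0.4847
Terminal stock prices: S_u = 155.2, S_d = 86.25
Terminal payoffs (K − S): max(-50.25, 0) = 0, max(18.75, 0) = 18.75
Node 0 (S = 115): V_0 = e^(−0.08)·[0.4847·0.0000 + 0.5153·18.7500] = 8.9193

£8.92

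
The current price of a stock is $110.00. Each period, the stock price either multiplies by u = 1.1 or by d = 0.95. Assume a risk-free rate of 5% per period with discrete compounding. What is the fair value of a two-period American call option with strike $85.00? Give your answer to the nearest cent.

Risk-neutral probability p = (1 + 0.05 − 0.95)/(1.1 − 0.95) = 0.1000/0.1500 = 0.6667
Terminal stock prices: S_uu = 133.1, S_ud = 115, S_dd = 99.27
Terminal payoffs (S − K): max(48.1, 0) = 48.1, max(29.95, 0) = 29.95, max(14.27, 0) = 14.27
Node u (S = 121): continuation = 1/1.05·[0.6667·48.1000 + 0.3333·29.9500] = 40.0476; exercise value = 36.0000 ≤ continuation, so V_u = 40.0476
Node d (S = 104.5): continuation = 1/1.05·[0.6667·29.9500 + 0.3333·14.2750] = 23.5476; exercise value = 19.5000 ≤ continuation, so V_d = 23.5476
Node 0 (S = 110): continuation = 1/1.05·[0.6667·40.0476 + 0.3333·23.5476] = 32.9025; exercise value = 25.0000 ≤ continuation, so V_0 = 32.9025

$32.90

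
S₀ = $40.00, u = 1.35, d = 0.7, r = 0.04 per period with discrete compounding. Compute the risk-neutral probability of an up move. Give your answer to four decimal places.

p = 0.5231

Risk-neutral probability p = (1 + 0.04 − 0.7)/(1.35 − 0.7) = 0.3400/0.6500 = 0.5231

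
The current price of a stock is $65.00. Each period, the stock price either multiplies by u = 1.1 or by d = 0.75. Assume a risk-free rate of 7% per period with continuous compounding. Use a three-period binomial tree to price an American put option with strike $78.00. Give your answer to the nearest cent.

Risk-neutral probability p = (e^0.07 − 0.75)/(1.1 − 0.75) = 0.3225/0.3500 = 0.9215
Terminal stock prices: S_uuu = 86.52, S_uud = 58.99, S_udd = 40.22, S_ddd = 27.42
Terminal payoffs (K − S): max(-8.515, 0) = 0, max(19.01, 0) = 19.01, max(37.78, 0) = 37.78, max(50.58, 0) = 50.58
Node uu (S = 78.65): continuation = e^(−0.07)·[0.9215·0.0000 + 0.0785·19.0125] = 1.3924; exercise value = 0.0000 ≤ continuation, so V_uu = 1.3924
Node ud (S = 53.62): continuation = e^(−0.07)·[0.9215·19.0125 + 0.0785·37.7812] = 19.1017; exercise value = 24.3750 > continuation, so V_ud = 24.3750 (exercise)
Node dd (S = 36.56): continuation = e^(−0.07)·[0.9215·37.7812 + 0.0785·50.5781] = 36.1642; exercise value = 41.4375 > continuation, so V_dd = 41.4375 (exercise)
Node u (S = 71.5): continuation = e^(−0.07)·[0.9215·1.3924 + 0.0785·24.3750] = 2.9815; exercise value = 6.5000 > continuation, so V_u = 6.5000 (exercise)
Node d (S = 48.75): continuation = e^(−0.07)·[0.9215·24.3750 + 0.0785·41.4375] = 23.9767; exercise value = 29.2500 > continuation, so V_d = 29.2500 (exercise)
Node 0 (S = 65): continuation = e^(−0.07)·[0.9215·6.5000 + 0.0785·29.2500] = 7.7267; exercise value = 13.0000 > continuation, so V_0 = 13.0000 (exercise)

$13.00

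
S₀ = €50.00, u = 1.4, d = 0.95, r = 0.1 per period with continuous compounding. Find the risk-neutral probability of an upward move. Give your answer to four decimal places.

Risk-neutral probability p = (e^0.1 − 0.95)/(1.4 − 0.95) = 0.1552/0.4500 = 0.3448

p = 0.3448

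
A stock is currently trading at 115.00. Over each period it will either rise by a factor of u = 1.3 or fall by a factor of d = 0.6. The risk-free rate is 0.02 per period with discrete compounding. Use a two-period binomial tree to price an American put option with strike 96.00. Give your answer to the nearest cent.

12.04

Risk-neutral probability p = (1 + 0.02 − 0.6)/(1.3 − 0.6) = 0.4200/0.7000 = 0.6000
Terminal stock prices: S_uu = 194.4, S_ud = 89.7, S_dd = 41.4
Terminal payoffs (K − S): max(-98.35, 0) = 0, max(6.3, 0) = 6.3, max(54.6, 0) = 54.6
Node u (S = 149.5): continuation = 1/1.02·[0.6000·0.0000 + 0.4000·6.3000] = 2.4706; exercise value = 0.0000 ≤ continuation, so V_u = 2.4706
Node d (S = 69): continuation = 1/1.02·[0.6000·6.3000 + 0.4000·54.6000] = 25.1176; exercise value = 27.0000 > continuation, so V_d = 27.0000 (exercise)
Node 0 (S = 115): continuation = 1/1.02·[0.6000·2.4706 + 0.4000·27.0000] = 12.0415; exercise value = 0.0000 ≤ continuation, so V_0 = 12.0415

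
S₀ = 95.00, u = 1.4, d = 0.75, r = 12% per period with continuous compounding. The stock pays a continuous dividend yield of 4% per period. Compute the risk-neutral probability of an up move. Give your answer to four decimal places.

p = 0.5127

Per-period risk-free factor R = e^0.12 = 1.1275; dividend-adjusted growth = e^(0.12−0.04) = 1.0833.
Risk-neutral probability p = (1.0833 − 0.75)/(1.4 − 0.75) = 0.3333/0.6500 = 0.5127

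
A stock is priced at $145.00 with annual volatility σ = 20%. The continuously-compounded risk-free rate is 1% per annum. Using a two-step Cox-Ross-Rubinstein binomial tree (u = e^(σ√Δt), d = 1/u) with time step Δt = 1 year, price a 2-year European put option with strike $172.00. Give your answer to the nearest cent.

CRR parameters: u = e^(σ√Δt) = e^(0.2·√1) = 1.2214, d = 1/u = 0.8187
Per-period rate: rΔt = 0.01·1 = 0.01, so R = e^0.01 = 1.0101
Risk-neutral probability p = (e^0.01 − 0.8187)/(1.2214 − 0.8187) = 0.1913/0.4027 = 0.4751
Terminal stock prices: S_uu = 216.3, S_ud = 145, S_dd = 97.2
Terminal payoffs (K − S): max(-44.31, 0) = 0, max(27, 0) = 27, max(74.8, 0) = 74.8
Node u (S = 177.1): V_u = e^(−0.01)·[0.4751·0.0000 + 0.5249·27.0000] = 14.0306
Node d (S = 118.7): V_d = e^(−0.01)·[0.4751·27.0000 + 0.5249·74.8036] = 51.5726
Node 0 (S = 145): V_0 = e^(−0.01)·[0.4751·14.0306 + 0.5249·51.5726] = 33.3998

$33.40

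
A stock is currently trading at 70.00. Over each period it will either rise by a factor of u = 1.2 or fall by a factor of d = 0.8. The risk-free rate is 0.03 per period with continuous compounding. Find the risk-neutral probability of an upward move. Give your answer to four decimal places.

Risk-neutral probability p = (e^0.03 − 0.8)/(1.2 − 0.8) = 0.2305/0.4000 = 0.5761

p = 0.5761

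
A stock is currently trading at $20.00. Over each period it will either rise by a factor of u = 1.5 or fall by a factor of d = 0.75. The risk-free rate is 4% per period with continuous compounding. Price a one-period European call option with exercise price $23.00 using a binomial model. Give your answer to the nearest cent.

Risk-neutral probability p = (e^0.04 − 0.75)/(1.5 − 0.75) = 0.2908/0.7500 = 0.3877
Terminal stock prices: S_u = 30, S_d = 15
Terminal payoffs (S − K): max(7, 0) = 7, max(-8, 0) = 0
Node 0 (S = 20): V_0 = e^(−0.04)·[0.3877·7.0000 + 0.6123·0.0000] = 2.6078

$2.61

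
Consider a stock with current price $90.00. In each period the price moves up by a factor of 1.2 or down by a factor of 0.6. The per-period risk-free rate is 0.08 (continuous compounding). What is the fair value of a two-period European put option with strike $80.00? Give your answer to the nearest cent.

$5.59

Risk-neutral probability p = (e^0.08 − 0.6)/(1.2 − 0.6) = 0.4833/0.6000 = 0.8055
Terminal stock prices: S_uu = 129.6, S_ud = 64.8, S_dd = 32.4
Terminal payoffs (K − S): max(-49.6, 0) = 0, max(15.2, 0) = 15.2, max(47.6, 0) = 47.6
Node u (S = 108): V_u = e^(−0.08)·[0.8055·0.0000 + 0.1945·15.2000] = 2.7294
Node d (S = 54): V_d = e^(−0.08)·[0.8055·15.2000 + 0.1945·47.6000] = 19.8493
Node 0 (S = 90): V_0 = e^(−0.08)·[0.8055·2.7294 + 0.1945·19.8493] = 5.5937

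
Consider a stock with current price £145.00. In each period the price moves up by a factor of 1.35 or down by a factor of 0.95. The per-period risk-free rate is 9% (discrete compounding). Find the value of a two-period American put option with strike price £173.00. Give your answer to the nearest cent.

£28.00

Risk-neutral probability p = (1 + 0.09 − 0.95)/(1.35 − 0.95) = 0.1400/0.4000 = 0.3500
Terminal stock prices: S_uu = 264.3, S_ud = 186, S_dd = 130.9
Terminal payoffs (K − S): max(-91.26, 0) = 0, max(-12.96, 0) = 0, max(42.14, 0) = 42.14
Node u (S = 195.8): continuation = 1/1.09·[0.3500·0.0000 + 0.6500·0.0000] = 0.0000; exercise value = 0.0000 ≤ continuation, so V_u = 0.0000
Node d (S = 137.8): continuation = 1/1.09·[0.3500·0.0000 + 0.6500·42.1375] = 25.1279; exercise value = 35.2500 > continuation, so V_d = 35.2500 (exercise)
Node 0 (S = 145): continuation = 1/1.09·[0.3500·0.0000 + 0.6500·35.2500] = 21.0206; exercise value = 28.0000 > continuation, so V_0 = 28.0000 (exercise)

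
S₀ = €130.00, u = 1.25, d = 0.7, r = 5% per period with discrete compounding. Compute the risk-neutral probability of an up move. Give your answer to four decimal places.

p = 0.6364

Risk-neutral probability p = (1 + 0.05 − 0.7)/(1.25 − 0.7) = 0.3500/0.5500 = 0.6364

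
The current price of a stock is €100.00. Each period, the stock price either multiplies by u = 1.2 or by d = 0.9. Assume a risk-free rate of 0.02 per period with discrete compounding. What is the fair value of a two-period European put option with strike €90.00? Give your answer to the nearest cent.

€3.11

Risk-neutral probability p = (1 + 0.02 − 0.9)/(1.2 − 0.9) = 0.1200/0.3000 = 0.4000
Terminal stock prices: S_uu = 144, S_ud = 108, S_dd = 81
Terminal payoffs (K − S): max(-54, 0) = 0, max(-18, 0) = 0, max(9, 0) = 9
Node u (S = 120): V_u = 1/1.02·[0.4000·0.0000 + 0.6000·0.0000] = 0.0000
Node d (S = 90): V_d = 1/1.02·[0.4000·0.0000 + 0.6000·9.0000] = 5.2941
Node 0 (S = 100): V_0 = 1/1.02·[0.4000·0.0000 + 0.6000·5.2941] = 3.1142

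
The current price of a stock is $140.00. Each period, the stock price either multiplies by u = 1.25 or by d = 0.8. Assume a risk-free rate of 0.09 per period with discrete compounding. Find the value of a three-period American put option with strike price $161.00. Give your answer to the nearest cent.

$21.00

Risk-neutral probability p = (1 + 0.09 − 0.8)/(1.25 − 0.8) = 0.2900/0.4500 = 0.6444
Terminal stock prices: S_uuu = 273.4, S_uud = 175, S_udd = 112, S_ddd = 71.68
Terminal payoffs (K − S): max(-112.4, 0) = 0, max(-14, 0) = 0, max(49, 0) = 49, max(89.32, 0) = 89.32
Node uu (S = 218.8): continuation = 1/1.09·[0.6444·0.0000 + 0.3556·0.0000] = 0.0000; exercise value = 0.0000 ≤ continuation, so V_uu = 0.0000
Node ud (S = 140): continuation = 1/1.09·[0.6444·0.0000 + 0.3556·49.0000] = 15.9837; exercise value = 21.0000 > continuation, so V_ud = 21.0000 (exercise)
Node dd (S = 89.6): continuation = 1/1.09·[0.6444·49.0000 + 0.3556·89.3200] = 58.1064; exercise value = 71.4000 > continuation, so V_dd = 71.4000 (exercise)
Node u (S = 175): continuation = 1/1.09·[0.6444·0.0000 + 0.3556·21.0000] = 6.8502; exercise value = 0.0000 ≤ continuation, so V_u = 6.8502
Node d (S = 112): continuation = 1/1.09·[0.6444·21.0000 + 0.3556·71.4000] = 35.7064; exercise value = 49.0000 > continuation, so V_d = 49.0000 (exercise)
Node 0 (S = 140): continuation = 1/1.09·[0.6444·6.8502 + 0.3556·49.0000] = 20.0337; exercise value = 21.0000 > continuation, so V_0 = 21.0000 (exercise)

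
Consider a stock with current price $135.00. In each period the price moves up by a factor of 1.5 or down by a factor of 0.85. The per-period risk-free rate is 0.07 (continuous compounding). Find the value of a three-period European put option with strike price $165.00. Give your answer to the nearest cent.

Risk-neutral probability p = (e^0.07 − 0.85)/(1.5 − 0.85) = 0.2225/0.6500 = 0.3423
Terminal stock prices: S_uuu = 455.6, S_uud = 258.2, S_udd = 146.3, S_ddd = 82.91
Terminal payoffs (K − S): max(-290.6, 0) = 0, max(-93.19, 0) = 0, max(18.69, 0) = 18.69, max(82.09, 0) = 82.09
Node uu (S = 303.8): V_uu = e^(−0.07)·[0.3423·0.0000 + 0.6577·0.0000] = 0.0000
Node ud (S = 172.1): V_ud = e^(−0.07)·[0.3423·0.0000 + 0.6577·18.6938] = 11.4633
Node dd (S = 97.54): V_dd = e^(−0.07)·[0.3423·18.6938 + 0.6577·82.0931] = 56.3075
Node u (S = 202.5): V_u = e^(−0.07)·[0.3423·0.0000 + 0.6577·11.4633] = 7.0295
Node d (S = 114.8): V_d = e^(−0.07)·[0.3423·11.4633 + 0.6577·56.3075] = 38.1875
Node 0 (S = 135): V_0 = e^(−0.07)·[0.3423·7.0295 + 0.6577·38.1875] = 25.6609

$25.66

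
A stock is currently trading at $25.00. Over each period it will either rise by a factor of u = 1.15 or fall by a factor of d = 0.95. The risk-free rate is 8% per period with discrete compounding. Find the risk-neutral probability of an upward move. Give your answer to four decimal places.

Risk-neutral probability p = (1 + 0.08 − 0.95)/(1.15 − 0.95) = 0.1300/0.2000 = 0.6500

p = 0.6500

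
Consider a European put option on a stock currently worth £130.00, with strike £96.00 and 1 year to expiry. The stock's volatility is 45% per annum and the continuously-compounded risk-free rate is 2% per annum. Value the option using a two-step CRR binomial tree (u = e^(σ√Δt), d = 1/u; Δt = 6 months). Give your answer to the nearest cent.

CRR parameters: u = e^(σ√Δt) = e^(0.45·√0.5) = 1.3746, d = 1/u = 0.7275
Per-period rate: rΔt = 0.02·0.5 = 0.01, so R = e^0.01 = 1.0101
Risk-neutral probability p = (e^0.01 − 0.7275)/(1.3746 − 0.7275) = 0.2826/0.6472 = 0.4366
Terminal stock prices: S_uu = 245.7, S_ud = 130, S_dd = 68.8
Terminal payoffs (K − S): max(-149.7, 0) = 0, max(-34, 0) = 0, max(27.2, 0) = 27.2
Node u (S = 178.7): V_u = e^(−0.01)·[0.4366·0.0000 + 0.5634·0.0000] = 0.0000
Node d (S = 94.57): V_d = e^(−0.01)·[0.4366·0.0000 + 0.5634·27.2045] = 15.1733
Node 0 (S = 130): V_0 = e^(−0.01)·[0.4366·0.0000 + 0.5634·15.1733] = 8.4629

£8.46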